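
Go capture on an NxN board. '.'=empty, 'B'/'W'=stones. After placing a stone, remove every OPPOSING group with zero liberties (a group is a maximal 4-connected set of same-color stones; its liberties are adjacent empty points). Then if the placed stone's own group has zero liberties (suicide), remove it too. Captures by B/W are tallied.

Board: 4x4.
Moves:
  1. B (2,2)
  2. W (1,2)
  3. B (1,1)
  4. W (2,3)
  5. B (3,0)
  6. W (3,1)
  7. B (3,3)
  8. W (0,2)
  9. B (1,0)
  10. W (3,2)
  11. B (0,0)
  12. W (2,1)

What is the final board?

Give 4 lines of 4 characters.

Move 1: B@(2,2) -> caps B=0 W=0
Move 2: W@(1,2) -> caps B=0 W=0
Move 3: B@(1,1) -> caps B=0 W=0
Move 4: W@(2,3) -> caps B=0 W=0
Move 5: B@(3,0) -> caps B=0 W=0
Move 6: W@(3,1) -> caps B=0 W=0
Move 7: B@(3,3) -> caps B=0 W=0
Move 8: W@(0,2) -> caps B=0 W=0
Move 9: B@(1,0) -> caps B=0 W=0
Move 10: W@(3,2) -> caps B=0 W=1
Move 11: B@(0,0) -> caps B=0 W=1
Move 12: W@(2,1) -> caps B=0 W=2

Answer: B.W.
BBW.
.W.W
BWW.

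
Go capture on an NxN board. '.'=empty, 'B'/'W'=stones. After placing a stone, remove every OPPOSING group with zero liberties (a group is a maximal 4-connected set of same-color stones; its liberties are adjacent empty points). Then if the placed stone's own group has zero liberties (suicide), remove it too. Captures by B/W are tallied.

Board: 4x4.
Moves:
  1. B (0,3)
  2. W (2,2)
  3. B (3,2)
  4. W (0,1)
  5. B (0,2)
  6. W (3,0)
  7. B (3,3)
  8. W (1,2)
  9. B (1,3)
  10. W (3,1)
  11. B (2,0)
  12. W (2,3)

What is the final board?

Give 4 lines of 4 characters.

Answer: .W..
..W.
B.WW
WW..

Derivation:
Move 1: B@(0,3) -> caps B=0 W=0
Move 2: W@(2,2) -> caps B=0 W=0
Move 3: B@(3,2) -> caps B=0 W=0
Move 4: W@(0,1) -> caps B=0 W=0
Move 5: B@(0,2) -> caps B=0 W=0
Move 6: W@(3,0) -> caps B=0 W=0
Move 7: B@(3,3) -> caps B=0 W=0
Move 8: W@(1,2) -> caps B=0 W=0
Move 9: B@(1,3) -> caps B=0 W=0
Move 10: W@(3,1) -> caps B=0 W=0
Move 11: B@(2,0) -> caps B=0 W=0
Move 12: W@(2,3) -> caps B=0 W=5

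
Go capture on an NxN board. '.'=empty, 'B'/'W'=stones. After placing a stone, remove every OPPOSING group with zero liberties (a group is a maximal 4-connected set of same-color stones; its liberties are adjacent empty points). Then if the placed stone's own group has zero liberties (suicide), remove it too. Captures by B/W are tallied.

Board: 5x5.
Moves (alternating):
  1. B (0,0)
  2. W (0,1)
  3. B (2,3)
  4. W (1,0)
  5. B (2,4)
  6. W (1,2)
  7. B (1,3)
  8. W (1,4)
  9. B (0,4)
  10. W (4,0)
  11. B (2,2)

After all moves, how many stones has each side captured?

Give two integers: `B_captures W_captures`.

Move 1: B@(0,0) -> caps B=0 W=0
Move 2: W@(0,1) -> caps B=0 W=0
Move 3: B@(2,3) -> caps B=0 W=0
Move 4: W@(1,0) -> caps B=0 W=1
Move 5: B@(2,4) -> caps B=0 W=1
Move 6: W@(1,2) -> caps B=0 W=1
Move 7: B@(1,3) -> caps B=0 W=1
Move 8: W@(1,4) -> caps B=0 W=1
Move 9: B@(0,4) -> caps B=1 W=1
Move 10: W@(4,0) -> caps B=1 W=1
Move 11: B@(2,2) -> caps B=1 W=1

Answer: 1 1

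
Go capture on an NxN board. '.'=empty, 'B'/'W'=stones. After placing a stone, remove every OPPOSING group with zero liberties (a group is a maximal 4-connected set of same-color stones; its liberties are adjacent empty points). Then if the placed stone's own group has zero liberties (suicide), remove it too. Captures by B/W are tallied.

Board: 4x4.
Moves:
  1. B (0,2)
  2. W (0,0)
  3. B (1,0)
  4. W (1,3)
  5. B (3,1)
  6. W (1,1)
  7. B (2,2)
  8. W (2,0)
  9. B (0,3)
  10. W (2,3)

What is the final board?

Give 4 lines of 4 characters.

Move 1: B@(0,2) -> caps B=0 W=0
Move 2: W@(0,0) -> caps B=0 W=0
Move 3: B@(1,0) -> caps B=0 W=0
Move 4: W@(1,3) -> caps B=0 W=0
Move 5: B@(3,1) -> caps B=0 W=0
Move 6: W@(1,1) -> caps B=0 W=0
Move 7: B@(2,2) -> caps B=0 W=0
Move 8: W@(2,0) -> caps B=0 W=1
Move 9: B@(0,3) -> caps B=0 W=1
Move 10: W@(2,3) -> caps B=0 W=1

Answer: W.BB
.W.W
W.BW
.B..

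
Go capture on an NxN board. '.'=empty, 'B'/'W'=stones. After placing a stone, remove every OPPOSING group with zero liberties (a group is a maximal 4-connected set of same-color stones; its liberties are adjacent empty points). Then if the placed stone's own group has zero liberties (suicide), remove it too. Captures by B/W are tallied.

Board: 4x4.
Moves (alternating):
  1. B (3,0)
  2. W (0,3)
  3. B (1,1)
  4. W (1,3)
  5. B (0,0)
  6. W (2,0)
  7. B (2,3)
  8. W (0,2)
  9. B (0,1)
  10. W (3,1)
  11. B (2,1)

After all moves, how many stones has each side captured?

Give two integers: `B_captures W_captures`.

Move 1: B@(3,0) -> caps B=0 W=0
Move 2: W@(0,3) -> caps B=0 W=0
Move 3: B@(1,1) -> caps B=0 W=0
Move 4: W@(1,3) -> caps B=0 W=0
Move 5: B@(0,0) -> caps B=0 W=0
Move 6: W@(2,0) -> caps B=0 W=0
Move 7: B@(2,3) -> caps B=0 W=0
Move 8: W@(0,2) -> caps B=0 W=0
Move 9: B@(0,1) -> caps B=0 W=0
Move 10: W@(3,1) -> caps B=0 W=1
Move 11: B@(2,1) -> caps B=0 W=1

Answer: 0 1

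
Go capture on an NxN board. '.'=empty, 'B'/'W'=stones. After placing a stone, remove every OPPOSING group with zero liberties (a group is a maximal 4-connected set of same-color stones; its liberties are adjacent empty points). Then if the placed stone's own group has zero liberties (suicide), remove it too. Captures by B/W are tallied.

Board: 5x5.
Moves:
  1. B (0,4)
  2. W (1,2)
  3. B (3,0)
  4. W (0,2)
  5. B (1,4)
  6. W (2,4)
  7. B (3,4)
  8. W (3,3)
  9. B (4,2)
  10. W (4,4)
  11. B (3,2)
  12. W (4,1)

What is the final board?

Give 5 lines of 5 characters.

Answer: ..W.B
..W.B
....W
B.BW.
.WB.W

Derivation:
Move 1: B@(0,4) -> caps B=0 W=0
Move 2: W@(1,2) -> caps B=0 W=0
Move 3: B@(3,0) -> caps B=0 W=0
Move 4: W@(0,2) -> caps B=0 W=0
Move 5: B@(1,4) -> caps B=0 W=0
Move 6: W@(2,4) -> caps B=0 W=0
Move 7: B@(3,4) -> caps B=0 W=0
Move 8: W@(3,3) -> caps B=0 W=0
Move 9: B@(4,2) -> caps B=0 W=0
Move 10: W@(4,4) -> caps B=0 W=1
Move 11: B@(3,2) -> caps B=0 W=1
Move 12: W@(4,1) -> caps B=0 W=1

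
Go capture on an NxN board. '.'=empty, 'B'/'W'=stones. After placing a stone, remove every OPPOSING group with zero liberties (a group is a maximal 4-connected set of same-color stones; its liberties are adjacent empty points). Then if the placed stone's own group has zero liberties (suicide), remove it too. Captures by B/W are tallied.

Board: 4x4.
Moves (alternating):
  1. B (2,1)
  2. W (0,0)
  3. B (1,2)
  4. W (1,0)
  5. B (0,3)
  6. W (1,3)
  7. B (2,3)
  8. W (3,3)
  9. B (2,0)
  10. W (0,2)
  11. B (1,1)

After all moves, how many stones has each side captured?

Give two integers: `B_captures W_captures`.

Answer: 1 0

Derivation:
Move 1: B@(2,1) -> caps B=0 W=0
Move 2: W@(0,0) -> caps B=0 W=0
Move 3: B@(1,2) -> caps B=0 W=0
Move 4: W@(1,0) -> caps B=0 W=0
Move 5: B@(0,3) -> caps B=0 W=0
Move 6: W@(1,3) -> caps B=0 W=0
Move 7: B@(2,3) -> caps B=1 W=0
Move 8: W@(3,3) -> caps B=1 W=0
Move 9: B@(2,0) -> caps B=1 W=0
Move 10: W@(0,2) -> caps B=1 W=0
Move 11: B@(1,1) -> caps B=1 W=0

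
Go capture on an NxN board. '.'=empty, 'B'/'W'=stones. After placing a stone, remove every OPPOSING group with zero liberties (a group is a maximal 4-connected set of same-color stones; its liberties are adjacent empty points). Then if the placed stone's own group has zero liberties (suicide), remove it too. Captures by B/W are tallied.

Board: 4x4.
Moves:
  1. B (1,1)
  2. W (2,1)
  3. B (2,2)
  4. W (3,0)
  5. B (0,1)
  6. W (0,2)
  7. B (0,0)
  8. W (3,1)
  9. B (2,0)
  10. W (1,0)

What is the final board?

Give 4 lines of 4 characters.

Answer: BBW.
WB..
.WB.
WW..

Derivation:
Move 1: B@(1,1) -> caps B=0 W=0
Move 2: W@(2,1) -> caps B=0 W=0
Move 3: B@(2,2) -> caps B=0 W=0
Move 4: W@(3,0) -> caps B=0 W=0
Move 5: B@(0,1) -> caps B=0 W=0
Move 6: W@(0,2) -> caps B=0 W=0
Move 7: B@(0,0) -> caps B=0 W=0
Move 8: W@(3,1) -> caps B=0 W=0
Move 9: B@(2,0) -> caps B=0 W=0
Move 10: W@(1,0) -> caps B=0 W=1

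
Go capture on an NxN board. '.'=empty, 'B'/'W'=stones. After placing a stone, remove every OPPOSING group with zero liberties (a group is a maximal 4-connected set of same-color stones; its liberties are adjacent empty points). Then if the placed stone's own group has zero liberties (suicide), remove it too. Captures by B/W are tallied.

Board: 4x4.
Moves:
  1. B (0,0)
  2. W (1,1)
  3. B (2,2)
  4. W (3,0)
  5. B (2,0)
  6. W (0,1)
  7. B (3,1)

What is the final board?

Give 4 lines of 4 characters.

Move 1: B@(0,0) -> caps B=0 W=0
Move 2: W@(1,1) -> caps B=0 W=0
Move 3: B@(2,2) -> caps B=0 W=0
Move 4: W@(3,0) -> caps B=0 W=0
Move 5: B@(2,0) -> caps B=0 W=0
Move 6: W@(0,1) -> caps B=0 W=0
Move 7: B@(3,1) -> caps B=1 W=0

Answer: BW..
.W..
B.B.
.B..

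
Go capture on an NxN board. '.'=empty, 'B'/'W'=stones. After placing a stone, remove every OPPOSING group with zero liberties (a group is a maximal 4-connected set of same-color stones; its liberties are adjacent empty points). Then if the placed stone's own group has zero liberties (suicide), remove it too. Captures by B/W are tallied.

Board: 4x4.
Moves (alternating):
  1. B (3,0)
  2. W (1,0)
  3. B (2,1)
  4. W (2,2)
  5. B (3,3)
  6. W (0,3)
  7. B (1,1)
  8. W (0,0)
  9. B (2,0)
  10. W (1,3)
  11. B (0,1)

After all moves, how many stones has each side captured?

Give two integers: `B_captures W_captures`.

Move 1: B@(3,0) -> caps B=0 W=0
Move 2: W@(1,0) -> caps B=0 W=0
Move 3: B@(2,1) -> caps B=0 W=0
Move 4: W@(2,2) -> caps B=0 W=0
Move 5: B@(3,3) -> caps B=0 W=0
Move 6: W@(0,3) -> caps B=0 W=0
Move 7: B@(1,1) -> caps B=0 W=0
Move 8: W@(0,0) -> caps B=0 W=0
Move 9: B@(2,0) -> caps B=0 W=0
Move 10: W@(1,3) -> caps B=0 W=0
Move 11: B@(0,1) -> caps B=2 W=0

Answer: 2 0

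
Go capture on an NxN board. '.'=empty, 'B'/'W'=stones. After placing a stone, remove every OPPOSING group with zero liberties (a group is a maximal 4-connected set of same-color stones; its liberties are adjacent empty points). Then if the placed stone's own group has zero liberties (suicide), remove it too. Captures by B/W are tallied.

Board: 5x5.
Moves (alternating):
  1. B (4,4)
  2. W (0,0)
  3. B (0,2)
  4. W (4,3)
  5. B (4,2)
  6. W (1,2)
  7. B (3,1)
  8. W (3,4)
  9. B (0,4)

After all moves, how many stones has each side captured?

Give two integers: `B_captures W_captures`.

Answer: 0 1

Derivation:
Move 1: B@(4,4) -> caps B=0 W=0
Move 2: W@(0,0) -> caps B=0 W=0
Move 3: B@(0,2) -> caps B=0 W=0
Move 4: W@(4,3) -> caps B=0 W=0
Move 5: B@(4,2) -> caps B=0 W=0
Move 6: W@(1,2) -> caps B=0 W=0
Move 7: B@(3,1) -> caps B=0 W=0
Move 8: W@(3,4) -> caps B=0 W=1
Move 9: B@(0,4) -> caps B=0 W=1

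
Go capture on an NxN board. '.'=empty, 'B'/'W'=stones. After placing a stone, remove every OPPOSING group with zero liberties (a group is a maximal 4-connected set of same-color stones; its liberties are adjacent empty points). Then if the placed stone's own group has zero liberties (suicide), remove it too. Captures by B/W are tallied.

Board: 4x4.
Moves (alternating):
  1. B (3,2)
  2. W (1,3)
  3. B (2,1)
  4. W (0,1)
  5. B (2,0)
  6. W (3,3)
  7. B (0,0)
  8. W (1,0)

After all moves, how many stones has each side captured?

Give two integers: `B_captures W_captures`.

Answer: 0 1

Derivation:
Move 1: B@(3,2) -> caps B=0 W=0
Move 2: W@(1,3) -> caps B=0 W=0
Move 3: B@(2,1) -> caps B=0 W=0
Move 4: W@(0,1) -> caps B=0 W=0
Move 5: B@(2,0) -> caps B=0 W=0
Move 6: W@(3,3) -> caps B=0 W=0
Move 7: B@(0,0) -> caps B=0 W=0
Move 8: W@(1,0) -> caps B=0 W=1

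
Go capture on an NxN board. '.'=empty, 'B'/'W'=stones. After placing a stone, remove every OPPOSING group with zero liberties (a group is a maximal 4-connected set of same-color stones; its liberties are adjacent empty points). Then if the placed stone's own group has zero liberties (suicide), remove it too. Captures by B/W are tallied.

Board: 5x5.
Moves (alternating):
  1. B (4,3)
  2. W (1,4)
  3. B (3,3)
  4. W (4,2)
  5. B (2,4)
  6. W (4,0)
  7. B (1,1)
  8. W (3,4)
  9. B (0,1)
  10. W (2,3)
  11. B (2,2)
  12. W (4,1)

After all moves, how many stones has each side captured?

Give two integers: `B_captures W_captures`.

Answer: 0 1

Derivation:
Move 1: B@(4,3) -> caps B=0 W=0
Move 2: W@(1,4) -> caps B=0 W=0
Move 3: B@(3,3) -> caps B=0 W=0
Move 4: W@(4,2) -> caps B=0 W=0
Move 5: B@(2,4) -> caps B=0 W=0
Move 6: W@(4,0) -> caps B=0 W=0
Move 7: B@(1,1) -> caps B=0 W=0
Move 8: W@(3,4) -> caps B=0 W=0
Move 9: B@(0,1) -> caps B=0 W=0
Move 10: W@(2,3) -> caps B=0 W=1
Move 11: B@(2,2) -> caps B=0 W=1
Move 12: W@(4,1) -> caps B=0 W=1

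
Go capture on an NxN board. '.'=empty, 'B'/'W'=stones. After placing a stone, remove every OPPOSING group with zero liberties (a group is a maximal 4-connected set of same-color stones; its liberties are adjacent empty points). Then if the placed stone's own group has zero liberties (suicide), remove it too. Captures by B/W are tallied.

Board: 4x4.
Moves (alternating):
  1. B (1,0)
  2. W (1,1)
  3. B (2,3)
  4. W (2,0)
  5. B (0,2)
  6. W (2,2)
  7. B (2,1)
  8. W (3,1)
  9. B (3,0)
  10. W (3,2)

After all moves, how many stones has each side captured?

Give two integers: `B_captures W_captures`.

Move 1: B@(1,0) -> caps B=0 W=0
Move 2: W@(1,1) -> caps B=0 W=0
Move 3: B@(2,3) -> caps B=0 W=0
Move 4: W@(2,0) -> caps B=0 W=0
Move 5: B@(0,2) -> caps B=0 W=0
Move 6: W@(2,2) -> caps B=0 W=0
Move 7: B@(2,1) -> caps B=0 W=0
Move 8: W@(3,1) -> caps B=0 W=1
Move 9: B@(3,0) -> caps B=0 W=1
Move 10: W@(3,2) -> caps B=0 W=1

Answer: 0 1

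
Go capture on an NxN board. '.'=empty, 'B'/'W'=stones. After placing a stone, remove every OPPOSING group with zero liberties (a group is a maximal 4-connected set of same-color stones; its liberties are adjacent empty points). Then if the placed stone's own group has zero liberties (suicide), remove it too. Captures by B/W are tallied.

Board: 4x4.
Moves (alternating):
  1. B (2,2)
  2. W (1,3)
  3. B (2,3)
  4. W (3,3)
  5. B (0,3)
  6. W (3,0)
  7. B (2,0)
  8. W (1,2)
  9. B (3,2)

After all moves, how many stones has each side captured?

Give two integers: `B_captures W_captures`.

Answer: 1 0

Derivation:
Move 1: B@(2,2) -> caps B=0 W=0
Move 2: W@(1,3) -> caps B=0 W=0
Move 3: B@(2,3) -> caps B=0 W=0
Move 4: W@(3,3) -> caps B=0 W=0
Move 5: B@(0,3) -> caps B=0 W=0
Move 6: W@(3,0) -> caps B=0 W=0
Move 7: B@(2,0) -> caps B=0 W=0
Move 8: W@(1,2) -> caps B=0 W=0
Move 9: B@(3,2) -> caps B=1 W=0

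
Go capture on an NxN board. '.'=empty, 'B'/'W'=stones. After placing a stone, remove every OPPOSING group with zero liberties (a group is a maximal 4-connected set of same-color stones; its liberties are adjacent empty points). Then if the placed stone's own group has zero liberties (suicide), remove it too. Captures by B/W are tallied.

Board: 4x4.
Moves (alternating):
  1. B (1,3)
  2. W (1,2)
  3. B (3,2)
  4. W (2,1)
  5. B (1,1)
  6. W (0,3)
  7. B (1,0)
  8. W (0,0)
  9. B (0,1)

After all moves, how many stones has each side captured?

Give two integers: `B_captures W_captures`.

Move 1: B@(1,3) -> caps B=0 W=0
Move 2: W@(1,2) -> caps B=0 W=0
Move 3: B@(3,2) -> caps B=0 W=0
Move 4: W@(2,1) -> caps B=0 W=0
Move 5: B@(1,1) -> caps B=0 W=0
Move 6: W@(0,3) -> caps B=0 W=0
Move 7: B@(1,0) -> caps B=0 W=0
Move 8: W@(0,0) -> caps B=0 W=0
Move 9: B@(0,1) -> caps B=1 W=0

Answer: 1 0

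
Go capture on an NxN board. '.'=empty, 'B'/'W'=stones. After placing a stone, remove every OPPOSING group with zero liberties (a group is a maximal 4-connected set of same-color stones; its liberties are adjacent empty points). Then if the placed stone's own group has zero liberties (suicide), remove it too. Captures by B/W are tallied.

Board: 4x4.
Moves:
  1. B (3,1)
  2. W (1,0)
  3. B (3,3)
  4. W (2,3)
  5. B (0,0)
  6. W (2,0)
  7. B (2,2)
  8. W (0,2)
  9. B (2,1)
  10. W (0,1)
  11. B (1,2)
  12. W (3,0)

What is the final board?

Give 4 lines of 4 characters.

Move 1: B@(3,1) -> caps B=0 W=0
Move 2: W@(1,0) -> caps B=0 W=0
Move 3: B@(3,3) -> caps B=0 W=0
Move 4: W@(2,3) -> caps B=0 W=0
Move 5: B@(0,0) -> caps B=0 W=0
Move 6: W@(2,0) -> caps B=0 W=0
Move 7: B@(2,2) -> caps B=0 W=0
Move 8: W@(0,2) -> caps B=0 W=0
Move 9: B@(2,1) -> caps B=0 W=0
Move 10: W@(0,1) -> caps B=0 W=1
Move 11: B@(1,2) -> caps B=0 W=1
Move 12: W@(3,0) -> caps B=0 W=1

Answer: .WW.
W.B.
WBBW
WB.B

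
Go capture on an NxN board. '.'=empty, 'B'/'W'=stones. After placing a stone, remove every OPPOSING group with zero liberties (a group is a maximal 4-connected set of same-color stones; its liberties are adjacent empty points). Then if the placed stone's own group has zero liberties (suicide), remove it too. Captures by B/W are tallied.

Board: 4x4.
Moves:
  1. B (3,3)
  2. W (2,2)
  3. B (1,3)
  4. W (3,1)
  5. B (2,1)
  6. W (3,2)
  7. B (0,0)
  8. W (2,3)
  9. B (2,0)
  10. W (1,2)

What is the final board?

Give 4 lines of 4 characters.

Move 1: B@(3,3) -> caps B=0 W=0
Move 2: W@(2,2) -> caps B=0 W=0
Move 3: B@(1,3) -> caps B=0 W=0
Move 4: W@(3,1) -> caps B=0 W=0
Move 5: B@(2,1) -> caps B=0 W=0
Move 6: W@(3,2) -> caps B=0 W=0
Move 7: B@(0,0) -> caps B=0 W=0
Move 8: W@(2,3) -> caps B=0 W=1
Move 9: B@(2,0) -> caps B=0 W=1
Move 10: W@(1,2) -> caps B=0 W=1

Answer: B...
..WB
BBWW
.WW.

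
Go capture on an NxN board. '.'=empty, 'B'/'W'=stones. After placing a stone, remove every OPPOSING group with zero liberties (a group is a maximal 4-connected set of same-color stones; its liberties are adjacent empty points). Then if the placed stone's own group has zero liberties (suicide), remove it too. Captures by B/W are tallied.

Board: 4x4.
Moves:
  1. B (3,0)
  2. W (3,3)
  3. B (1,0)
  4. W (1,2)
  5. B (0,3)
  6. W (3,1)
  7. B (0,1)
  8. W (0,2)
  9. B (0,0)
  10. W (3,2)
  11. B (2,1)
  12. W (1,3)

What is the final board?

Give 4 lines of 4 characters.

Answer: BBW.
B.WW
.B..
BWWW

Derivation:
Move 1: B@(3,0) -> caps B=0 W=0
Move 2: W@(3,3) -> caps B=0 W=0
Move 3: B@(1,0) -> caps B=0 W=0
Move 4: W@(1,2) -> caps B=0 W=0
Move 5: B@(0,3) -> caps B=0 W=0
Move 6: W@(3,1) -> caps B=0 W=0
Move 7: B@(0,1) -> caps B=0 W=0
Move 8: W@(0,2) -> caps B=0 W=0
Move 9: B@(0,0) -> caps B=0 W=0
Move 10: W@(3,2) -> caps B=0 W=0
Move 11: B@(2,1) -> caps B=0 W=0
Move 12: W@(1,3) -> caps B=0 W=1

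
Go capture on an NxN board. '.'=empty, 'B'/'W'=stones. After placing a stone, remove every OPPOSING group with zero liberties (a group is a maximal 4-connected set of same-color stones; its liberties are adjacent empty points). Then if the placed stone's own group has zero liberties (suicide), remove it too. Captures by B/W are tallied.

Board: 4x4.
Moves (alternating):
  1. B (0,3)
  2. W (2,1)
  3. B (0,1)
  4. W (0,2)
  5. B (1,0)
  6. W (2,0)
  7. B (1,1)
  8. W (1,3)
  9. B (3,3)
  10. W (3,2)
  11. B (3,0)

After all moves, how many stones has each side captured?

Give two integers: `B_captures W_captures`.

Move 1: B@(0,3) -> caps B=0 W=0
Move 2: W@(2,1) -> caps B=0 W=0
Move 3: B@(0,1) -> caps B=0 W=0
Move 4: W@(0,2) -> caps B=0 W=0
Move 5: B@(1,0) -> caps B=0 W=0
Move 6: W@(2,0) -> caps B=0 W=0
Move 7: B@(1,1) -> caps B=0 W=0
Move 8: W@(1,3) -> caps B=0 W=1
Move 9: B@(3,3) -> caps B=0 W=1
Move 10: W@(3,2) -> caps B=0 W=1
Move 11: B@(3,0) -> caps B=0 W=1

Answer: 0 1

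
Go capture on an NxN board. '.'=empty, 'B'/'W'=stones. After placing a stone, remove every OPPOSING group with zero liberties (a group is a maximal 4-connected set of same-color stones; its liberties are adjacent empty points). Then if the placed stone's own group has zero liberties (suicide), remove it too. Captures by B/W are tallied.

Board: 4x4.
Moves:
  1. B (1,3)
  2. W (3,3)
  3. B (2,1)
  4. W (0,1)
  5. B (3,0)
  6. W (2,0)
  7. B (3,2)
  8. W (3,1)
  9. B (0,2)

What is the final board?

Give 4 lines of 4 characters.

Answer: .WB.
...B
WB..
.WBW

Derivation:
Move 1: B@(1,3) -> caps B=0 W=0
Move 2: W@(3,3) -> caps B=0 W=0
Move 3: B@(2,1) -> caps B=0 W=0
Move 4: W@(0,1) -> caps B=0 W=0
Move 5: B@(3,0) -> caps B=0 W=0
Move 6: W@(2,0) -> caps B=0 W=0
Move 7: B@(3,2) -> caps B=0 W=0
Move 8: W@(3,1) -> caps B=0 W=1
Move 9: B@(0,2) -> caps B=0 W=1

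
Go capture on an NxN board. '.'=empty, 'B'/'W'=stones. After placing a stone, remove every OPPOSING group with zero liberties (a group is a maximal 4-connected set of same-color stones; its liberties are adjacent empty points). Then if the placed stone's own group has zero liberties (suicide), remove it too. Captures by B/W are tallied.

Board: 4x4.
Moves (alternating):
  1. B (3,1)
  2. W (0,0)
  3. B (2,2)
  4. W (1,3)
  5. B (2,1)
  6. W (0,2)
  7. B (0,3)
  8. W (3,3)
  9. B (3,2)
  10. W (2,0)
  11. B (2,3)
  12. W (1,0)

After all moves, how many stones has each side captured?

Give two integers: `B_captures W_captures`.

Move 1: B@(3,1) -> caps B=0 W=0
Move 2: W@(0,0) -> caps B=0 W=0
Move 3: B@(2,2) -> caps B=0 W=0
Move 4: W@(1,3) -> caps B=0 W=0
Move 5: B@(2,1) -> caps B=0 W=0
Move 6: W@(0,2) -> caps B=0 W=0
Move 7: B@(0,3) -> caps B=0 W=0
Move 8: W@(3,3) -> caps B=0 W=0
Move 9: B@(3,2) -> caps B=0 W=0
Move 10: W@(2,0) -> caps B=0 W=0
Move 11: B@(2,3) -> caps B=1 W=0
Move 12: W@(1,0) -> caps B=1 W=0

Answer: 1 0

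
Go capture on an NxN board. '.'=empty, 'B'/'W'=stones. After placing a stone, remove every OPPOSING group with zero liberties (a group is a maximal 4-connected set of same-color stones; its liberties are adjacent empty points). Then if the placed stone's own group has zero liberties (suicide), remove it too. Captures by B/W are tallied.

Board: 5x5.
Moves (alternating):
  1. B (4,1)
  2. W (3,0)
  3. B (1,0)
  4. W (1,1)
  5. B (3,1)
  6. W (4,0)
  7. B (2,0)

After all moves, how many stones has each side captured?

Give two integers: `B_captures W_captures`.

Move 1: B@(4,1) -> caps B=0 W=0
Move 2: W@(3,0) -> caps B=0 W=0
Move 3: B@(1,0) -> caps B=0 W=0
Move 4: W@(1,1) -> caps B=0 W=0
Move 5: B@(3,1) -> caps B=0 W=0
Move 6: W@(4,0) -> caps B=0 W=0
Move 7: B@(2,0) -> caps B=2 W=0

Answer: 2 0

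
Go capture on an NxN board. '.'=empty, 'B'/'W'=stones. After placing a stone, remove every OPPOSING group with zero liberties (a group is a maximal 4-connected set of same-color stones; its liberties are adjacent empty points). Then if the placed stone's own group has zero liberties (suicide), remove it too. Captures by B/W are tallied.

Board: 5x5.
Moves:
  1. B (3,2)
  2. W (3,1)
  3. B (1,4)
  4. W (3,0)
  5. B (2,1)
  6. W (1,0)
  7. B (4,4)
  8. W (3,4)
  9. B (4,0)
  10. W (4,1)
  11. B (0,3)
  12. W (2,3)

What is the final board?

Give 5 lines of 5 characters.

Answer: ...B.
W...B
.B.W.
WWB.W
.W..B

Derivation:
Move 1: B@(3,2) -> caps B=0 W=0
Move 2: W@(3,1) -> caps B=0 W=0
Move 3: B@(1,4) -> caps B=0 W=0
Move 4: W@(3,0) -> caps B=0 W=0
Move 5: B@(2,1) -> caps B=0 W=0
Move 6: W@(1,0) -> caps B=0 W=0
Move 7: B@(4,4) -> caps B=0 W=0
Move 8: W@(3,4) -> caps B=0 W=0
Move 9: B@(4,0) -> caps B=0 W=0
Move 10: W@(4,1) -> caps B=0 W=1
Move 11: B@(0,3) -> caps B=0 W=1
Move 12: W@(2,3) -> caps B=0 W=1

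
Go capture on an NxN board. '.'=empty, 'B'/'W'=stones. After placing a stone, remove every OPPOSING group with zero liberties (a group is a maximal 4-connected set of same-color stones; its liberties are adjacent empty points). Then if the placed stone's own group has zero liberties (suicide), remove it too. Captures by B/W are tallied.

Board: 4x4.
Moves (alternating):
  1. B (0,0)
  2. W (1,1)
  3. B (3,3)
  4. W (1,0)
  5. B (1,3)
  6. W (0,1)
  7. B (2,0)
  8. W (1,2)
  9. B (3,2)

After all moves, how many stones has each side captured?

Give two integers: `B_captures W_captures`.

Move 1: B@(0,0) -> caps B=0 W=0
Move 2: W@(1,1) -> caps B=0 W=0
Move 3: B@(3,3) -> caps B=0 W=0
Move 4: W@(1,0) -> caps B=0 W=0
Move 5: B@(1,3) -> caps B=0 W=0
Move 6: W@(0,1) -> caps B=0 W=1
Move 7: B@(2,0) -> caps B=0 W=1
Move 8: W@(1,2) -> caps B=0 W=1
Move 9: B@(3,2) -> caps B=0 W=1

Answer: 0 1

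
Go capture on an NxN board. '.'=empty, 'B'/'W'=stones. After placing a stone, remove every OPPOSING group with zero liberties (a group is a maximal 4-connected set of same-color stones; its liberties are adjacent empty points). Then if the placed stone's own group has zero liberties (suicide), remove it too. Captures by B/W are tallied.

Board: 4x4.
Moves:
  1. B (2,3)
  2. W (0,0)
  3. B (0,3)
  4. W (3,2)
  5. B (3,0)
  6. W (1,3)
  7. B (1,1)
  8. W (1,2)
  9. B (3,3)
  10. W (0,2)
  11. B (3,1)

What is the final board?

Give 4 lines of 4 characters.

Answer: W.W.
.BWW
...B
BBWB

Derivation:
Move 1: B@(2,3) -> caps B=0 W=0
Move 2: W@(0,0) -> caps B=0 W=0
Move 3: B@(0,3) -> caps B=0 W=0
Move 4: W@(3,2) -> caps B=0 W=0
Move 5: B@(3,0) -> caps B=0 W=0
Move 6: W@(1,3) -> caps B=0 W=0
Move 7: B@(1,1) -> caps B=0 W=0
Move 8: W@(1,2) -> caps B=0 W=0
Move 9: B@(3,3) -> caps B=0 W=0
Move 10: W@(0,2) -> caps B=0 W=1
Move 11: B@(3,1) -> caps B=0 W=1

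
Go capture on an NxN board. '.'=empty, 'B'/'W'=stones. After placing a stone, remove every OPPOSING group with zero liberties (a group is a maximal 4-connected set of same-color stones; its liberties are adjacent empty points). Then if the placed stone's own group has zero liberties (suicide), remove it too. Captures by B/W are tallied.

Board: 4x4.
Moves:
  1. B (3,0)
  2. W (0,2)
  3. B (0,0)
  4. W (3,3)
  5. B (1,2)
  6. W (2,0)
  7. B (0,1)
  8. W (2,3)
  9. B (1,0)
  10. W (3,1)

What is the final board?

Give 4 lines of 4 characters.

Move 1: B@(3,0) -> caps B=0 W=0
Move 2: W@(0,2) -> caps B=0 W=0
Move 3: B@(0,0) -> caps B=0 W=0
Move 4: W@(3,3) -> caps B=0 W=0
Move 5: B@(1,2) -> caps B=0 W=0
Move 6: W@(2,0) -> caps B=0 W=0
Move 7: B@(0,1) -> caps B=0 W=0
Move 8: W@(2,3) -> caps B=0 W=0
Move 9: B@(1,0) -> caps B=0 W=0
Move 10: W@(3,1) -> caps B=0 W=1

Answer: BBW.
B.B.
W..W
.W.W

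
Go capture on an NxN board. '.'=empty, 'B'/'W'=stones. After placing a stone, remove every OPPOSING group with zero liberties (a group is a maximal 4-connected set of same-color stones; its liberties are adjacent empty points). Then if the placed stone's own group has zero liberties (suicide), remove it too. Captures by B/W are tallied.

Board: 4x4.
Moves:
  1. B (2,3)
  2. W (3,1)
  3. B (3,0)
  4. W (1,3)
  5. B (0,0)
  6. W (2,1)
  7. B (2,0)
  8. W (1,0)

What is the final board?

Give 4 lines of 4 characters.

Answer: B...
W..W
.W.B
.W..

Derivation:
Move 1: B@(2,3) -> caps B=0 W=0
Move 2: W@(3,1) -> caps B=0 W=0
Move 3: B@(3,0) -> caps B=0 W=0
Move 4: W@(1,3) -> caps B=0 W=0
Move 5: B@(0,0) -> caps B=0 W=0
Move 6: W@(2,1) -> caps B=0 W=0
Move 7: B@(2,0) -> caps B=0 W=0
Move 8: W@(1,0) -> caps B=0 W=2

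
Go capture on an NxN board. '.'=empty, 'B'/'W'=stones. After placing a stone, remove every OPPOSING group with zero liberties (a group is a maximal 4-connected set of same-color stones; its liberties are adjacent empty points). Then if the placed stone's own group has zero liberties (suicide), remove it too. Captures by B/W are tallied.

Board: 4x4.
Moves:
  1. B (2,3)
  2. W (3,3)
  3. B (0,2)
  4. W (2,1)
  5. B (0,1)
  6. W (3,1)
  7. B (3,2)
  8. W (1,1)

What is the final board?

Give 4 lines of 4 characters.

Answer: .BB.
.W..
.W.B
.WB.

Derivation:
Move 1: B@(2,3) -> caps B=0 W=0
Move 2: W@(3,3) -> caps B=0 W=0
Move 3: B@(0,2) -> caps B=0 W=0
Move 4: W@(2,1) -> caps B=0 W=0
Move 5: B@(0,1) -> caps B=0 W=0
Move 6: W@(3,1) -> caps B=0 W=0
Move 7: B@(3,2) -> caps B=1 W=0
Move 8: W@(1,1) -> caps B=1 W=0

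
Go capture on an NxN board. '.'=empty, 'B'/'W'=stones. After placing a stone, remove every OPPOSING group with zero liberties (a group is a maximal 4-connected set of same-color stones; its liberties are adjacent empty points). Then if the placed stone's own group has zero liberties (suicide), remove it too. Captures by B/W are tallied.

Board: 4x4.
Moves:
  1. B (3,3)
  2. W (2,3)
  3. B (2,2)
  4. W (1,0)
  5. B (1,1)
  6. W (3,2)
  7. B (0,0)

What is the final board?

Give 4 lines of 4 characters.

Move 1: B@(3,3) -> caps B=0 W=0
Move 2: W@(2,3) -> caps B=0 W=0
Move 3: B@(2,2) -> caps B=0 W=0
Move 4: W@(1,0) -> caps B=0 W=0
Move 5: B@(1,1) -> caps B=0 W=0
Move 6: W@(3,2) -> caps B=0 W=1
Move 7: B@(0,0) -> caps B=0 W=1

Answer: B...
WB..
..BW
..W.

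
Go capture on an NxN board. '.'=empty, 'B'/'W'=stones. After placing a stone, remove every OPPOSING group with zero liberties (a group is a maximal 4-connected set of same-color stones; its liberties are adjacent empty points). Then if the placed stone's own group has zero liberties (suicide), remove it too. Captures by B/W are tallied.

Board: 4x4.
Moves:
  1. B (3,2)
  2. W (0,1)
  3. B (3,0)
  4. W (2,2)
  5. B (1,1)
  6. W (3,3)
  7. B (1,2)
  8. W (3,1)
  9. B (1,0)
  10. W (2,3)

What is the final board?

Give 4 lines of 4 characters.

Answer: .W..
BBB.
..WW
BW.W

Derivation:
Move 1: B@(3,2) -> caps B=0 W=0
Move 2: W@(0,1) -> caps B=0 W=0
Move 3: B@(3,0) -> caps B=0 W=0
Move 4: W@(2,2) -> caps B=0 W=0
Move 5: B@(1,1) -> caps B=0 W=0
Move 6: W@(3,3) -> caps B=0 W=0
Move 7: B@(1,2) -> caps B=0 W=0
Move 8: W@(3,1) -> caps B=0 W=1
Move 9: B@(1,0) -> caps B=0 W=1
Move 10: W@(2,3) -> caps B=0 W=1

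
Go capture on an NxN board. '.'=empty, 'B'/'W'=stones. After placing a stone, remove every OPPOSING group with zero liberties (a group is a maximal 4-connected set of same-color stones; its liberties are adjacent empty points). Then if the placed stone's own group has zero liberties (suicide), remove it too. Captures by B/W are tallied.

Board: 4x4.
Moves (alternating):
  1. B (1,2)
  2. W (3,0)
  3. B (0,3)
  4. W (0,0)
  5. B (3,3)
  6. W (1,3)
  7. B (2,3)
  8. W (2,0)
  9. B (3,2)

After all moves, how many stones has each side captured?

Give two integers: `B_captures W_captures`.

Answer: 1 0

Derivation:
Move 1: B@(1,2) -> caps B=0 W=0
Move 2: W@(3,0) -> caps B=0 W=0
Move 3: B@(0,3) -> caps B=0 W=0
Move 4: W@(0,0) -> caps B=0 W=0
Move 5: B@(3,3) -> caps B=0 W=0
Move 6: W@(1,3) -> caps B=0 W=0
Move 7: B@(2,3) -> caps B=1 W=0
Move 8: W@(2,0) -> caps B=1 W=0
Move 9: B@(3,2) -> caps B=1 W=0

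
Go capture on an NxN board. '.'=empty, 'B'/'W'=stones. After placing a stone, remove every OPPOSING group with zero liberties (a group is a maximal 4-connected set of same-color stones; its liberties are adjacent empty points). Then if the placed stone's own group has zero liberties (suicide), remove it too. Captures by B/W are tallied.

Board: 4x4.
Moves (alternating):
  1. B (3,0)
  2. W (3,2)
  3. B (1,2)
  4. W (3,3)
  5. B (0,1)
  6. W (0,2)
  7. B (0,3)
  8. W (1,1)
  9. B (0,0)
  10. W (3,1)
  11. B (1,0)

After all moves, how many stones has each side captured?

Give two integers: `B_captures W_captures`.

Answer: 1 0

Derivation:
Move 1: B@(3,0) -> caps B=0 W=0
Move 2: W@(3,2) -> caps B=0 W=0
Move 3: B@(1,2) -> caps B=0 W=0
Move 4: W@(3,3) -> caps B=0 W=0
Move 5: B@(0,1) -> caps B=0 W=0
Move 6: W@(0,2) -> caps B=0 W=0
Move 7: B@(0,3) -> caps B=1 W=0
Move 8: W@(1,1) -> caps B=1 W=0
Move 9: B@(0,0) -> caps B=1 W=0
Move 10: W@(3,1) -> caps B=1 W=0
Move 11: B@(1,0) -> caps B=1 W=0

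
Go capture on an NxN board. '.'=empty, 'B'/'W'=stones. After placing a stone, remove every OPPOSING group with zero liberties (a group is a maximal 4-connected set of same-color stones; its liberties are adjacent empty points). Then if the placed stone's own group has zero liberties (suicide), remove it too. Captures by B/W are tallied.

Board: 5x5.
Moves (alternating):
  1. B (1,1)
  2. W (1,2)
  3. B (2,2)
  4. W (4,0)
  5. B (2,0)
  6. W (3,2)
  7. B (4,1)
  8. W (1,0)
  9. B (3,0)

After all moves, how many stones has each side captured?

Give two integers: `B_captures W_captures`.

Move 1: B@(1,1) -> caps B=0 W=0
Move 2: W@(1,2) -> caps B=0 W=0
Move 3: B@(2,2) -> caps B=0 W=0
Move 4: W@(4,0) -> caps B=0 W=0
Move 5: B@(2,0) -> caps B=0 W=0
Move 6: W@(3,2) -> caps B=0 W=0
Move 7: B@(4,1) -> caps B=0 W=0
Move 8: W@(1,0) -> caps B=0 W=0
Move 9: B@(3,0) -> caps B=1 W=0

Answer: 1 0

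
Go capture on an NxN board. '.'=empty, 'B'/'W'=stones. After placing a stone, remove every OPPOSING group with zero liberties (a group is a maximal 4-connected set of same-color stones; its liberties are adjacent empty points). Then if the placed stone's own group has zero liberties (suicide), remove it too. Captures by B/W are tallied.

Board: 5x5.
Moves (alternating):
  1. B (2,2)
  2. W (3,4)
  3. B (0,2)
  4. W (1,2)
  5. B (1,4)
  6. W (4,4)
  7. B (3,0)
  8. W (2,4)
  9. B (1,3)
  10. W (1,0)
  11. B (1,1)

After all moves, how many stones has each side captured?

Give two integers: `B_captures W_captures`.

Move 1: B@(2,2) -> caps B=0 W=0
Move 2: W@(3,4) -> caps B=0 W=0
Move 3: B@(0,2) -> caps B=0 W=0
Move 4: W@(1,2) -> caps B=0 W=0
Move 5: B@(1,4) -> caps B=0 W=0
Move 6: W@(4,4) -> caps B=0 W=0
Move 7: B@(3,0) -> caps B=0 W=0
Move 8: W@(2,4) -> caps B=0 W=0
Move 9: B@(1,3) -> caps B=0 W=0
Move 10: W@(1,0) -> caps B=0 W=0
Move 11: B@(1,1) -> caps B=1 W=0

Answer: 1 0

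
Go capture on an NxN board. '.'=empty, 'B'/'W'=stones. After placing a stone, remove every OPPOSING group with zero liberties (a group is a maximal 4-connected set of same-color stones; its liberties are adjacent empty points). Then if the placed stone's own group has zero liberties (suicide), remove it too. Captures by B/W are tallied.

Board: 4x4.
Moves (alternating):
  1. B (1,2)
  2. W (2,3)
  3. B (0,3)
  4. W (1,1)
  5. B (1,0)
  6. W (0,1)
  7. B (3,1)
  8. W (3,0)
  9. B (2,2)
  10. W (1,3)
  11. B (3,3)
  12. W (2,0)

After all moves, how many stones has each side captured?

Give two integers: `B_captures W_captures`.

Move 1: B@(1,2) -> caps B=0 W=0
Move 2: W@(2,3) -> caps B=0 W=0
Move 3: B@(0,3) -> caps B=0 W=0
Move 4: W@(1,1) -> caps B=0 W=0
Move 5: B@(1,0) -> caps B=0 W=0
Move 6: W@(0,1) -> caps B=0 W=0
Move 7: B@(3,1) -> caps B=0 W=0
Move 8: W@(3,0) -> caps B=0 W=0
Move 9: B@(2,2) -> caps B=0 W=0
Move 10: W@(1,3) -> caps B=0 W=0
Move 11: B@(3,3) -> caps B=2 W=0
Move 12: W@(2,0) -> caps B=2 W=0

Answer: 2 0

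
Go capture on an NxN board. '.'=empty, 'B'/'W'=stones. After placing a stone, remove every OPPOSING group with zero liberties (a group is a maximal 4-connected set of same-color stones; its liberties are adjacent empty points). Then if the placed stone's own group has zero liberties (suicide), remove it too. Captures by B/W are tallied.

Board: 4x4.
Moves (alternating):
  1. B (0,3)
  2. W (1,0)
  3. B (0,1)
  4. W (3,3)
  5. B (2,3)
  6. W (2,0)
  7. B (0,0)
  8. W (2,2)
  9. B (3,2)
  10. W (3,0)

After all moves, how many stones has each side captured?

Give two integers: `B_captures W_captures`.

Answer: 1 0

Derivation:
Move 1: B@(0,3) -> caps B=0 W=0
Move 2: W@(1,0) -> caps B=0 W=0
Move 3: B@(0,1) -> caps B=0 W=0
Move 4: W@(3,3) -> caps B=0 W=0
Move 5: B@(2,3) -> caps B=0 W=0
Move 6: W@(2,0) -> caps B=0 W=0
Move 7: B@(0,0) -> caps B=0 W=0
Move 8: W@(2,2) -> caps B=0 W=0
Move 9: B@(3,2) -> caps B=1 W=0
Move 10: W@(3,0) -> caps B=1 W=0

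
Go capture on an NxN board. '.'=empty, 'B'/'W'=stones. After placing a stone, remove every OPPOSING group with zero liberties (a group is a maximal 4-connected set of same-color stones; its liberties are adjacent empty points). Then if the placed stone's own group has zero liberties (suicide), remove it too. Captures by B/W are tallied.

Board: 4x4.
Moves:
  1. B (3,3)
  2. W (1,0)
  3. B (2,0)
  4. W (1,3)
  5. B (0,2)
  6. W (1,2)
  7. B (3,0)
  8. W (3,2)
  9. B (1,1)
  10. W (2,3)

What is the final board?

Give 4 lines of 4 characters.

Answer: ..B.
WBWW
B..W
B.W.

Derivation:
Move 1: B@(3,3) -> caps B=0 W=0
Move 2: W@(1,0) -> caps B=0 W=0
Move 3: B@(2,0) -> caps B=0 W=0
Move 4: W@(1,3) -> caps B=0 W=0
Move 5: B@(0,2) -> caps B=0 W=0
Move 6: W@(1,2) -> caps B=0 W=0
Move 7: B@(3,0) -> caps B=0 W=0
Move 8: W@(3,2) -> caps B=0 W=0
Move 9: B@(1,1) -> caps B=0 W=0
Move 10: W@(2,3) -> caps B=0 W=1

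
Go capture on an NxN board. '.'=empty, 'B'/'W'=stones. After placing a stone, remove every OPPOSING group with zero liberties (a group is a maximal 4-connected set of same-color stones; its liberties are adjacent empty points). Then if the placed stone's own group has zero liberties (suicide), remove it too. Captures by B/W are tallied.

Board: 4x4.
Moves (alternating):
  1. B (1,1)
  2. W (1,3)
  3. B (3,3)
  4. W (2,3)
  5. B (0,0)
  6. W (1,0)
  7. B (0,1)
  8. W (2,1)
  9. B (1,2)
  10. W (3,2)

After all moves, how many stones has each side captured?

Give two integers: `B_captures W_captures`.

Move 1: B@(1,1) -> caps B=0 W=0
Move 2: W@(1,3) -> caps B=0 W=0
Move 3: B@(3,3) -> caps B=0 W=0
Move 4: W@(2,3) -> caps B=0 W=0
Move 5: B@(0,0) -> caps B=0 W=0
Move 6: W@(1,0) -> caps B=0 W=0
Move 7: B@(0,1) -> caps B=0 W=0
Move 8: W@(2,1) -> caps B=0 W=0
Move 9: B@(1,2) -> caps B=0 W=0
Move 10: W@(3,2) -> caps B=0 W=1

Answer: 0 1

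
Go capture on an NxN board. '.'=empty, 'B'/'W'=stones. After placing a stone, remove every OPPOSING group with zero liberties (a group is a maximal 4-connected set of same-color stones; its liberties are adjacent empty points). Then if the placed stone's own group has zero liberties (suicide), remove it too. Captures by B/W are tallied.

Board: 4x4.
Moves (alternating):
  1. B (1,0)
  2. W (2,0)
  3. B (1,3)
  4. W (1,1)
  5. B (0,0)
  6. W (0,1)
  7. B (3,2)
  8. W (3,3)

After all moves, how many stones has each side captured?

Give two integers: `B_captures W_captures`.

Answer: 0 2

Derivation:
Move 1: B@(1,0) -> caps B=0 W=0
Move 2: W@(2,0) -> caps B=0 W=0
Move 3: B@(1,3) -> caps B=0 W=0
Move 4: W@(1,1) -> caps B=0 W=0
Move 5: B@(0,0) -> caps B=0 W=0
Move 6: W@(0,1) -> caps B=0 W=2
Move 7: B@(3,2) -> caps B=0 W=2
Move 8: W@(3,3) -> caps B=0 W=2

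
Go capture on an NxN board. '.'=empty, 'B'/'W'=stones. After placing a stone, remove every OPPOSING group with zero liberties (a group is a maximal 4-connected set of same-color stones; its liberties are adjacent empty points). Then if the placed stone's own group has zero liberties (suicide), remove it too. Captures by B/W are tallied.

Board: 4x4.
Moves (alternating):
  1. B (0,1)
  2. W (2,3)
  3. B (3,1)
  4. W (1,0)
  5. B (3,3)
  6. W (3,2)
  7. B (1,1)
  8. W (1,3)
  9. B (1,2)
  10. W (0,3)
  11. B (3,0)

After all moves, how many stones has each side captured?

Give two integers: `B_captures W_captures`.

Answer: 0 1

Derivation:
Move 1: B@(0,1) -> caps B=0 W=0
Move 2: W@(2,3) -> caps B=0 W=0
Move 3: B@(3,1) -> caps B=0 W=0
Move 4: W@(1,0) -> caps B=0 W=0
Move 5: B@(3,3) -> caps B=0 W=0
Move 6: W@(3,2) -> caps B=0 W=1
Move 7: B@(1,1) -> caps B=0 W=1
Move 8: W@(1,3) -> caps B=0 W=1
Move 9: B@(1,2) -> caps B=0 W=1
Move 10: W@(0,3) -> caps B=0 W=1
Move 11: B@(3,0) -> caps B=0 W=1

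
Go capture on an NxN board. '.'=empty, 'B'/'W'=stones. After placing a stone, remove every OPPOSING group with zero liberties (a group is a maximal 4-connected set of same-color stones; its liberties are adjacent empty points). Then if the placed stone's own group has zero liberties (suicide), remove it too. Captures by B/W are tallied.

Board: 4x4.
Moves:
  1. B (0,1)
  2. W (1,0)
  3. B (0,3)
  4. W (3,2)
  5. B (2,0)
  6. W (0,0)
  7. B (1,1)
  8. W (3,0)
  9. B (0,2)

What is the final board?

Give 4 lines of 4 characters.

Move 1: B@(0,1) -> caps B=0 W=0
Move 2: W@(1,0) -> caps B=0 W=0
Move 3: B@(0,3) -> caps B=0 W=0
Move 4: W@(3,2) -> caps B=0 W=0
Move 5: B@(2,0) -> caps B=0 W=0
Move 6: W@(0,0) -> caps B=0 W=0
Move 7: B@(1,1) -> caps B=2 W=0
Move 8: W@(3,0) -> caps B=2 W=0
Move 9: B@(0,2) -> caps B=2 W=0

Answer: .BBB
.B..
B...
W.W.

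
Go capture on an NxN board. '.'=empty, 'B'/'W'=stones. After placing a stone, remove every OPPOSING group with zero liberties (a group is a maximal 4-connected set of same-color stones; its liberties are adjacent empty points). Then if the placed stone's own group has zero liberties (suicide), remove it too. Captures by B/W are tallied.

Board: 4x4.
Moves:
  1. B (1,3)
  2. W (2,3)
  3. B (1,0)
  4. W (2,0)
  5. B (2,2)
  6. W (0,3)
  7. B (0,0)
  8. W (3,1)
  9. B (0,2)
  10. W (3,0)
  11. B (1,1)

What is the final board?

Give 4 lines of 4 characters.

Move 1: B@(1,3) -> caps B=0 W=0
Move 2: W@(2,3) -> caps B=0 W=0
Move 3: B@(1,0) -> caps B=0 W=0
Move 4: W@(2,0) -> caps B=0 W=0
Move 5: B@(2,2) -> caps B=0 W=0
Move 6: W@(0,3) -> caps B=0 W=0
Move 7: B@(0,0) -> caps B=0 W=0
Move 8: W@(3,1) -> caps B=0 W=0
Move 9: B@(0,2) -> caps B=1 W=0
Move 10: W@(3,0) -> caps B=1 W=0
Move 11: B@(1,1) -> caps B=1 W=0

Answer: B.B.
BB.B
W.BW
WW..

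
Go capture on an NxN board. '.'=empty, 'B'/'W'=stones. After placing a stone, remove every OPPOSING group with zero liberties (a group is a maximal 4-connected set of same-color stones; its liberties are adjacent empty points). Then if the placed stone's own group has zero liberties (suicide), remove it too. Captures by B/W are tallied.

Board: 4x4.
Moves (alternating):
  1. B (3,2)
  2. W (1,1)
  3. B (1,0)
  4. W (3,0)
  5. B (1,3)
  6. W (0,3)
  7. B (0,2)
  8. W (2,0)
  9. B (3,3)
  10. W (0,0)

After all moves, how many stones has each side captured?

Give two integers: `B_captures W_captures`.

Move 1: B@(3,2) -> caps B=0 W=0
Move 2: W@(1,1) -> caps B=0 W=0
Move 3: B@(1,0) -> caps B=0 W=0
Move 4: W@(3,0) -> caps B=0 W=0
Move 5: B@(1,3) -> caps B=0 W=0
Move 6: W@(0,3) -> caps B=0 W=0
Move 7: B@(0,2) -> caps B=1 W=0
Move 8: W@(2,0) -> caps B=1 W=0
Move 9: B@(3,3) -> caps B=1 W=0
Move 10: W@(0,0) -> caps B=1 W=1

Answer: 1 1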